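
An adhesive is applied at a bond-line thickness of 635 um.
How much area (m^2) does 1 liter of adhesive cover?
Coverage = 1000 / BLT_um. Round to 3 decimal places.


Coverage = 1000 / 635 = 1.575 m^2

1.575


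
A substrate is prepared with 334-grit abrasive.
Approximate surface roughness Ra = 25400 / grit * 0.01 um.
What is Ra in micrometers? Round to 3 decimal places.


Ra = 25400 / 334 * 0.01 = 0.760 um

0.760


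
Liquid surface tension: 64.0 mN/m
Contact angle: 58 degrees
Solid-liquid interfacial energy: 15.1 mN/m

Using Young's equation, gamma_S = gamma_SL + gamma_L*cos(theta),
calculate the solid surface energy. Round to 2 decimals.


gamma_S = 15.1 + 64.0 * cos(58)
= 49.01 mN/m

49.01


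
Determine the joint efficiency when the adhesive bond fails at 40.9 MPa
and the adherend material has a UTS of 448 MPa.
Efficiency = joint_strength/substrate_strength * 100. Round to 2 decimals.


Joint efficiency = 40.9 / 448 * 100
= 9.13%

9.13


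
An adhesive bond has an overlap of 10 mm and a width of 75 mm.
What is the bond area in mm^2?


Bond area = overlap * width
= 10 * 75
= 750 mm^2

750


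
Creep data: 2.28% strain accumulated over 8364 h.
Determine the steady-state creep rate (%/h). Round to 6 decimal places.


Rate = 2.28 / 8364 = 0.000273 %/h

0.000273


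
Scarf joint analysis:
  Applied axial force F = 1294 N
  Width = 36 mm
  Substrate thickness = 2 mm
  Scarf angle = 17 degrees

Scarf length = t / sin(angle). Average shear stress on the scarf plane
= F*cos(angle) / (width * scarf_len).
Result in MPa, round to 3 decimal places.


Scarf length = 2 / sin(17 deg) = 6.8406 mm
cos(17 deg) = 0.956305
Shear = 1294 * 0.956305 / (36 * 6.8406)
= 5.025 MPa

5.025


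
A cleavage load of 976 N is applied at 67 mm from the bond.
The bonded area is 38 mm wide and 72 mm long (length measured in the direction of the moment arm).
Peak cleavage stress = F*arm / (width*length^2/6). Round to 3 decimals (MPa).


Moment = 976 * 67 = 65392 N*mm
Section modulus = 38 * 5184 / 6 = 196992 / 6 mm^3
Stress = 65392 / (196992 / 6) = 392352 / 196992
= 1.992 MPa

1.992


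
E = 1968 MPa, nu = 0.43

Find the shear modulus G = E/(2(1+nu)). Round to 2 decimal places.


G = 1968 / (2 * 1.43)
= 688.11 MPa

688.11


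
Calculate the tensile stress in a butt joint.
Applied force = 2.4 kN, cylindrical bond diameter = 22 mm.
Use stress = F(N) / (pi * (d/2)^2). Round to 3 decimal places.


A = pi * 11.0^2 = 380.1327 mm^2
sigma = 2400.0 / 380.1327 = 6.314 MPa

6.314


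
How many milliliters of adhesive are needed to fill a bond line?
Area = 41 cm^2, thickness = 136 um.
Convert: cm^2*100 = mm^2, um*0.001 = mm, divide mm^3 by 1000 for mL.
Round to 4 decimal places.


= (41 * 100) * (136 * 0.001) / 1000
= 0.5576 mL

0.5576


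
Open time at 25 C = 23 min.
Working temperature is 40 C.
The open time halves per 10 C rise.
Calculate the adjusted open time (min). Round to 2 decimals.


factor = 2^((40 - 25) / 10) = 2.8284
ot = 23 / 2.8284 = 8.13 min

8.13


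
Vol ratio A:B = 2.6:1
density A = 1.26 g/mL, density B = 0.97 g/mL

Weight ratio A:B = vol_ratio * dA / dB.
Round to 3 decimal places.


Weight ratio = 2.6 * 1.26 / 0.97
= 3.377

3.377


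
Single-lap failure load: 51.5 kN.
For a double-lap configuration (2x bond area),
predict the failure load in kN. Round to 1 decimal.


Failure load = 51.5 * 2 = 103.0 kN

103.0


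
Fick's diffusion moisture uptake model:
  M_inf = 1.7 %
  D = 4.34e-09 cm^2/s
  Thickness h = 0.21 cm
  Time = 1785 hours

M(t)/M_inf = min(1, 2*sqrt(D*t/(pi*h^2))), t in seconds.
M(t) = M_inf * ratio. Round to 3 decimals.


t_sec = 1785 * 3600 = 6426000
ratio = 2*sqrt(4.34e-09*6426000/(pi*0.21^2))
= min(1, 0.897328)
= 0.897328
M(t) = 1.7 * 0.897328 = 1.525 %

1.525


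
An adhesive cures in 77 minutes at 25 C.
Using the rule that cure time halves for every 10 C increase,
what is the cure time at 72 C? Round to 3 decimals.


Factor = 2^((72 - 25) / 10) = 25.9921
Cure time = 77 / 25.9921
= 2.962 minutes

2.962


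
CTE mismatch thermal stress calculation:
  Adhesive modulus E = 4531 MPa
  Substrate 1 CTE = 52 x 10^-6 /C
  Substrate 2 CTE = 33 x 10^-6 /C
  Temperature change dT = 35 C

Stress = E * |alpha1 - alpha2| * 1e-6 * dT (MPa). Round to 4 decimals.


delta_alpha = |52 - 33| = 19 x 10^-6/C
Stress = 4531 * 19e-6 * 35
= 3.0131 MPa

3.0131


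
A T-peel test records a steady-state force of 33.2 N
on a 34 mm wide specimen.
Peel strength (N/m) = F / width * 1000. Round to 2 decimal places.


Peel strength = 33.2 / 34 * 1000
= 976.47 N/m

976.47


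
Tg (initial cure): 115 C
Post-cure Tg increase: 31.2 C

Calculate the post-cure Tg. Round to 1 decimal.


Post-cure Tg = 115 + 31.2 = 146.2 C

146.2


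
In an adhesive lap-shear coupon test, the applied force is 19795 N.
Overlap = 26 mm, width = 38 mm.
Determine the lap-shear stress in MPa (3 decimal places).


stress = F / (overlap * width)
= 19795 / (26 * 38)
= 20.035 MPa

20.035


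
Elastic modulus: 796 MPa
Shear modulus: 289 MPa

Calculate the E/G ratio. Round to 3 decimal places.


E / G = 796 / 289 = 2.754

2.754


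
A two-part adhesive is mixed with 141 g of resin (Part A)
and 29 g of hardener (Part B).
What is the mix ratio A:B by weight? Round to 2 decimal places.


Mix ratio = mass_A / mass_B
= 141 / 29
= 4.86

4.86


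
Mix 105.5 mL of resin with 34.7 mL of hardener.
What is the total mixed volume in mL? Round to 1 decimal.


Total = 105.5 + 34.7 = 140.2 mL

140.2


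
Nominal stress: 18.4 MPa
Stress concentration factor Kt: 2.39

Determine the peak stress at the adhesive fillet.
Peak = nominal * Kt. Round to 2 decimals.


Peak stress = 18.4 * 2.39
= 43.98 MPa

43.98


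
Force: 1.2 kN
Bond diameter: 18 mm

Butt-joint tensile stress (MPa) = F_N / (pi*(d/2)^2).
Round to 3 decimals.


F_N = 1.2 * 1000 = 1200.0 N
A = pi*(9.0)^2 = 254.4690 mm^2
stress = 1200.0 / 254.4690 = 4.716 MPa

4.716


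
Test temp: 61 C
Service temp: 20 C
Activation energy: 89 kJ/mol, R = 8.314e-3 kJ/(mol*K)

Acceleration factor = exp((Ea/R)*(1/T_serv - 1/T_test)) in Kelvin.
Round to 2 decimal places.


AF = exp((89/0.008314)*(1/293.15 - 1/334.15))
= 88.28

88.28


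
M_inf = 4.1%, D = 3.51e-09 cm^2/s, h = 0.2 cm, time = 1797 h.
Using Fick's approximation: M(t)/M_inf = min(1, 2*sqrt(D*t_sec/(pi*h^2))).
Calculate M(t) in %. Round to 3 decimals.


t = 6469200 s
ratio = min(1, 2*sqrt(3.51e-09*6469200/(pi*0.0400)))
= 0.850166
M(t) = 4.1 * 0.850166 = 3.486%

3.486


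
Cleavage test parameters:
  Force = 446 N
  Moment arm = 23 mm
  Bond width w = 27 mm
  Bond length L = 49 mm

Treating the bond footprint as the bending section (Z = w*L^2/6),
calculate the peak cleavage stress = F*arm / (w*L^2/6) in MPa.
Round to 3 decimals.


M = 446 * 23 = 10258 N*mm
Z = 27 * 49^2 / 6 = 64827 / 6 mm^3
sigma = M / Z = 6 * 10258 / 64827 = 61548 / 64827
= 0.949 MPa

0.949


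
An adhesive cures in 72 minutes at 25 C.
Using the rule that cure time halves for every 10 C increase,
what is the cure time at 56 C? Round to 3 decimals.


Factor = 2^((56 - 25) / 10) = 8.5742
Cure time = 72 / 8.5742
= 8.397 minutes

8.397


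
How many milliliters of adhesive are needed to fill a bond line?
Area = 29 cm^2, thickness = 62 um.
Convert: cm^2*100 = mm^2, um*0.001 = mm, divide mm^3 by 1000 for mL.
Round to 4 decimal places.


= (29 * 100) * (62 * 0.001) / 1000
= 0.1798 mL

0.1798


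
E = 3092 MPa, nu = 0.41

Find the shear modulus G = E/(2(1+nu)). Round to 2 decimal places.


G = 3092 / (2 * 1.41)
= 1096.45 MPa

1096.45


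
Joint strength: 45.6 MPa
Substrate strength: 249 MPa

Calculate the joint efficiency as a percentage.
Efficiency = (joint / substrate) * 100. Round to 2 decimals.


Efficiency = (45.6 / 249) * 100 = 18.31%

18.31


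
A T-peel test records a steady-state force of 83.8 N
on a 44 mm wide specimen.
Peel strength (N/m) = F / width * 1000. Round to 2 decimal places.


Peel strength = 83.8 / 44 * 1000
= 1904.55 N/m

1904.55


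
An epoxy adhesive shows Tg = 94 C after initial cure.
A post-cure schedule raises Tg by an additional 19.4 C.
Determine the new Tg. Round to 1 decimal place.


New Tg = 94 + 19.4
= 113.4 C

113.4


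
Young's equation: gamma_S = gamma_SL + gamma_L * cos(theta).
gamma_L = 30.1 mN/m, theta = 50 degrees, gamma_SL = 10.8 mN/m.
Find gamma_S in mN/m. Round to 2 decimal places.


cos(50 deg) = 0.642788
gamma_S = 10.8 + 30.1 * 0.642788
= 30.15 mN/m

30.15


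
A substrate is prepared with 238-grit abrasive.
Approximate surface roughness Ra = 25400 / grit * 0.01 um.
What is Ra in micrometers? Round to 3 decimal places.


Ra = 25400 / 238 * 0.01 = 1.067 um

1.067


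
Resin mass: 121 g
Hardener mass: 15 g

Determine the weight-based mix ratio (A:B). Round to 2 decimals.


Ratio = 121 / 15 = 8.07

8.07


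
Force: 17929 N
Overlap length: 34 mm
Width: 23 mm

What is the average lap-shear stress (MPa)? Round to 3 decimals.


Average shear stress = F / (overlap * width)
= 17929 / (34 * 23)
= 22.927 MPa

22.927


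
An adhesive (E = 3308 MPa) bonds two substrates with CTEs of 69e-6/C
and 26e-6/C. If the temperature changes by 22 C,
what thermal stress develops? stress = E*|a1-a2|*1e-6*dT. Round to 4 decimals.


Stress = 3308 * |69 - 26| * 1e-6 * 22
= 3.1294 MPa

3.1294


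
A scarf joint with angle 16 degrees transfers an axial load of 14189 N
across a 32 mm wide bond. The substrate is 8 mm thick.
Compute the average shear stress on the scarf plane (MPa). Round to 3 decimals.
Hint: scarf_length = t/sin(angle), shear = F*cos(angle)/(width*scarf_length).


scarf_length = 8 / sin(16 deg) = 29.0236 mm
cos(16 deg) = 0.961262
shear stress = 14189 * 0.961262 / (32 * 29.0236)
= 14.686 MPa

14.686


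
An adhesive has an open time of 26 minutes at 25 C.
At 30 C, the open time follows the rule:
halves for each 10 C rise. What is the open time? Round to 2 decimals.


Factor = 2^((30-25)/10) = 1.4142
Open time = 26 / 1.4142 = 18.38 min

18.38


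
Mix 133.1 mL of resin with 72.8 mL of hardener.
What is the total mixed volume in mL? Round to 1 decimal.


Total = 133.1 + 72.8 = 205.9 mL

205.9


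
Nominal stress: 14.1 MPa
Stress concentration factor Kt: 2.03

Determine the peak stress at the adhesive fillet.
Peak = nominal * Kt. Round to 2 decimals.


Peak stress = 14.1 * 2.03
= 28.62 MPa

28.62


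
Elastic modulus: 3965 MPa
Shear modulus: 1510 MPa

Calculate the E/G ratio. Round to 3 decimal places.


E / G = 3965 / 1510 = 2.626

2.626


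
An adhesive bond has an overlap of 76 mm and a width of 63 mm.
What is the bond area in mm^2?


Bond area = overlap * width
= 76 * 63
= 4788 mm^2

4788


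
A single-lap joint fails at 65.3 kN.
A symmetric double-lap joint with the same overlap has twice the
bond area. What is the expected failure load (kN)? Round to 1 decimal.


Double-lap load = 2 * 65.3 = 130.6 kN

130.6


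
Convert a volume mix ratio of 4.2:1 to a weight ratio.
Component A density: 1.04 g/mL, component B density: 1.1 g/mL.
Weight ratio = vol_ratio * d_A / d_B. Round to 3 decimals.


= 4.2 * 1.04 / 1.1 = 3.971

3.971


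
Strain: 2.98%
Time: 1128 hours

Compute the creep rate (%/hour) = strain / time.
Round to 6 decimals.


Creep rate = 2.98 / 1128
= 0.002642 %/h

0.002642


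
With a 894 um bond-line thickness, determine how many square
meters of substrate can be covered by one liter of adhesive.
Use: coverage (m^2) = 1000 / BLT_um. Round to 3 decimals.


Coverage = 1000 / 894 = 1.119 m^2

1.119


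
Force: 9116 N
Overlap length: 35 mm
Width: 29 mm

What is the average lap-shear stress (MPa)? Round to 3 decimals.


Average shear stress = F / (overlap * width)
= 9116 / (35 * 29)
= 8.981 MPa

8.981


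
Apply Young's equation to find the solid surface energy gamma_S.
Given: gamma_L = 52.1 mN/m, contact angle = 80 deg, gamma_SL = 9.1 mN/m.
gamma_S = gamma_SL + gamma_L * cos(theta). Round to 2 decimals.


theta_rad = 80 * pi/180 = 1.396263
gamma_S = 9.1 + 52.1 * cos(1.396263)
= 18.15 mN/m

18.15


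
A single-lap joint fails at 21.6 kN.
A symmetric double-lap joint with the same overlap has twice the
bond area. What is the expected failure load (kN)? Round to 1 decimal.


Double-lap load = 2 * 21.6 = 43.2 kN

43.2


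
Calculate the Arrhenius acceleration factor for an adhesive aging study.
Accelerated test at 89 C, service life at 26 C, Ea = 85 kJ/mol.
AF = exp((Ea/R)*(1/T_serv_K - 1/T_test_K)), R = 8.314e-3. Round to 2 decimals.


T_test = 362.15 K, T_serv = 299.15 K
Ea/R = 85 / 0.008314 = 10223.72
AF = exp(10223.72 * (1/299.15 - 1/362.15))
= 381.94

381.94


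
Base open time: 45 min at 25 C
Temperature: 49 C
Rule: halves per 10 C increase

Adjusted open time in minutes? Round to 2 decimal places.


Acceleration = 2^((49-25)/10) = 5.2780
Open time = 45 / 5.2780 = 8.53 min

8.53


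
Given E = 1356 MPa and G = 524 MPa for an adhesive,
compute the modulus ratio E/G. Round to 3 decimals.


E/G ratio = 1356 / 524 = 2.588

2.588


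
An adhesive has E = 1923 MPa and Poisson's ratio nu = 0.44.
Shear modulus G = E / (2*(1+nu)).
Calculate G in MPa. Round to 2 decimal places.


G = 1923 / (2*(1+0.44))
= 1923 / 2.88
= 667.71 MPa

667.71


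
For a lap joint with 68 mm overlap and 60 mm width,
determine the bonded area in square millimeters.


Area = 68 * 60 = 4080 mm^2

4080


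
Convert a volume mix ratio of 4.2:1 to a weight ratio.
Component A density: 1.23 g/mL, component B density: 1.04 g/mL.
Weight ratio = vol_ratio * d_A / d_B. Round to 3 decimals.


= 4.2 * 1.23 / 1.04 = 4.967

4.967


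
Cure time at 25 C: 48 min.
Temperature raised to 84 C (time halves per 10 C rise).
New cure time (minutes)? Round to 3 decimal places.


Acceleration factor = 2^(59/10) = 59.7141
New time = 48 / 59.7141 = 0.804 min

0.804


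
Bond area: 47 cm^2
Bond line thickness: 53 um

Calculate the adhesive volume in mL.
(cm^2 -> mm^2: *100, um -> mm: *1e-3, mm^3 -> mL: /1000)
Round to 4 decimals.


V = 47*100 * 53*1e-3 / 1000
= 0.2491 mL

0.2491


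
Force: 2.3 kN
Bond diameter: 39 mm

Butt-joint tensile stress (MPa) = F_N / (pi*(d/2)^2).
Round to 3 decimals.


F_N = 2.3 * 1000 = 2300.0 N
A = pi*(19.5)^2 = 1194.5906 mm^2
stress = 2300.0 / 1194.5906 = 1.925 MPa

1.925


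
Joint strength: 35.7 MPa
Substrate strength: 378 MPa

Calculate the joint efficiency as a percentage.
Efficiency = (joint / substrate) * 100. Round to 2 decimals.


Efficiency = (35.7 / 378) * 100 = 9.44%

9.44


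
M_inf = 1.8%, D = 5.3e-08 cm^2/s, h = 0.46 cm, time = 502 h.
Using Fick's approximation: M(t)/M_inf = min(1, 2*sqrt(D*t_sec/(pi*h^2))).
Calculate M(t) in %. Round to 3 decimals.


t = 1807200 s
ratio = min(1, 2*sqrt(5.3e-08*1807200/(pi*0.2116)))
= 0.759169
M(t) = 1.8 * 0.759169 = 1.367%

1.367


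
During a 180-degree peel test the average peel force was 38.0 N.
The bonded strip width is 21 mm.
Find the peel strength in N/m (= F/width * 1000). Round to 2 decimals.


Peel strength = F/width * 1000
= 38.0 / 21 * 1000
= 1809.52 N/m

1809.52


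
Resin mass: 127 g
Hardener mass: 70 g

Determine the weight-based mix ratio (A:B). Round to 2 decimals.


Ratio = 127 / 70 = 1.81

1.81


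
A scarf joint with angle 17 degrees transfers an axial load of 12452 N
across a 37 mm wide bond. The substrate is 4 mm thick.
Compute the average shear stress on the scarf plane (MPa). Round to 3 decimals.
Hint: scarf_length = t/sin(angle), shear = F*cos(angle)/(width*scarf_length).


scarf_length = 4 / sin(17 deg) = 13.6812 mm
cos(17 deg) = 0.956305
shear stress = 12452 * 0.956305 / (37 * 13.6812)
= 23.524 MPa

23.524


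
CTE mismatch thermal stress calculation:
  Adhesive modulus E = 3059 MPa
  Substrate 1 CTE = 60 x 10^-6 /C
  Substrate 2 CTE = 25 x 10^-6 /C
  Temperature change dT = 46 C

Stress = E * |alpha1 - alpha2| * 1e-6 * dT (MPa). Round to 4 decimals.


delta_alpha = |60 - 25| = 35 x 10^-6/C
Stress = 3059 * 35e-6 * 46
= 4.9250 MPa

4.9250


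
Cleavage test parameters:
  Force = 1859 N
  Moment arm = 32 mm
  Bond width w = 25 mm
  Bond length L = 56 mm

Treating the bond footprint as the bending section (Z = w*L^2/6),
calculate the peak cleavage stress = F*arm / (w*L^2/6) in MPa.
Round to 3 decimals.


M = 1859 * 32 = 59488 N*mm
Z = 25 * 56^2 / 6 = 78400 / 6 mm^3
sigma = M / Z = 6 * 59488 / 78400 = 356928 / 78400
= 4.553 MPa

4.553


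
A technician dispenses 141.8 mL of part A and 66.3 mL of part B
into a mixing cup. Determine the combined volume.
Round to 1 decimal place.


Combined volume = 141.8 + 66.3
= 208.1 mL

208.1


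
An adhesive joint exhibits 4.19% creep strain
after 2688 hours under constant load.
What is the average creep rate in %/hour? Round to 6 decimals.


Creep rate = strain / time
= 4.19 / 2688
= 0.001559 %/h

0.001559


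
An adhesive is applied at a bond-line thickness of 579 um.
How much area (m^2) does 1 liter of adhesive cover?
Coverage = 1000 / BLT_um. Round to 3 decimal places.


Coverage = 1000 / 579 = 1.727 m^2

1.727


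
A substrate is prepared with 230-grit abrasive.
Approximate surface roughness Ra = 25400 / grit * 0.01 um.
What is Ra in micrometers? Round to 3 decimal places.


Ra = 25400 / 230 * 0.01 = 1.104 um

1.104


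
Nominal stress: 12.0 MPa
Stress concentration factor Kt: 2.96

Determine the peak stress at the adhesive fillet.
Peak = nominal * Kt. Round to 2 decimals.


Peak stress = 12.0 * 2.96
= 35.52 MPa

35.52


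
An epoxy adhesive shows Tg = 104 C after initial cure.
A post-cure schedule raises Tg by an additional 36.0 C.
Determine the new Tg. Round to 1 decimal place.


New Tg = 104 + 36.0
= 140.0 C

140.0


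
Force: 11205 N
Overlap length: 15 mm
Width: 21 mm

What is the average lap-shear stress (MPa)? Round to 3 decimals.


Average shear stress = F / (overlap * width)
= 11205 / (15 * 21)
= 35.571 MPa

35.571


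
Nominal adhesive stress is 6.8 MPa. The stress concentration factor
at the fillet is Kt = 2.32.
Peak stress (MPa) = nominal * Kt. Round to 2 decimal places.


Peak = 6.8 * 2.32 = 15.78 MPa

15.78


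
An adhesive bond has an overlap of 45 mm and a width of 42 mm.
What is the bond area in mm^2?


Bond area = overlap * width
= 45 * 42
= 1890 mm^2

1890


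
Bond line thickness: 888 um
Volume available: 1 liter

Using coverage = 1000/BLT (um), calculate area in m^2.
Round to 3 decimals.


1 L = 1e6 mm^3, thickness = 888 um = 0.888 mm
Area = 1e6 / 0.888 mm^2 = (1e6 / 0.888) / 1e6 m^2 = 1000 / 888 m^2
= 1.126 m^2

1.126


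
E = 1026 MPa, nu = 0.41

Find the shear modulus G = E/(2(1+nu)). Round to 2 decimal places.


G = 1026 / (2 * 1.41)
= 363.83 MPa

363.83


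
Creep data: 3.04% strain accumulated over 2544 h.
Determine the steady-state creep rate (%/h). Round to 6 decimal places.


Rate = 3.04 / 2544 = 0.001195 %/h

0.001195


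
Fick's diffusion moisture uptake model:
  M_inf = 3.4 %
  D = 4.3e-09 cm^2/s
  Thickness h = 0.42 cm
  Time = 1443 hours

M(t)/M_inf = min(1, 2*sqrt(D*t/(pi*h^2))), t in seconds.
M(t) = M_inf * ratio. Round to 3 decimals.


t_sec = 1443 * 3600 = 5194800
ratio = 2*sqrt(4.3e-09*5194800/(pi*0.42^2))
= min(1, 0.401536)
= 0.401536
M(t) = 3.4 * 0.401536 = 1.365 %

1.365


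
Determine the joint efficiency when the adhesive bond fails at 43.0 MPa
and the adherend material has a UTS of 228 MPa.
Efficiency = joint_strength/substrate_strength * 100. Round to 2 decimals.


Joint efficiency = 43.0 / 228 * 100
= 18.86%

18.86


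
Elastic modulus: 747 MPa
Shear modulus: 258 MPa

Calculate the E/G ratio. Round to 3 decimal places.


E / G = 747 / 258 = 2.895

2.895


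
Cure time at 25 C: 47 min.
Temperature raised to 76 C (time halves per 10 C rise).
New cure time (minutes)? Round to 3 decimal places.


Acceleration factor = 2^(51/10) = 34.2968
New time = 47 / 34.2968 = 1.370 min

1.370


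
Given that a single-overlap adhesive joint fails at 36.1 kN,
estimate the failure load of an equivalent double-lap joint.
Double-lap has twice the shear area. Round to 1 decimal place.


Double-lap factor = 2
Expected load = 36.1 * 2 = 72.2 kN

72.2


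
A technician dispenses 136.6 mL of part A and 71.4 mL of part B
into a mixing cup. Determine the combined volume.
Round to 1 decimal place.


Combined volume = 136.6 + 71.4
= 208.0 mL

208.0


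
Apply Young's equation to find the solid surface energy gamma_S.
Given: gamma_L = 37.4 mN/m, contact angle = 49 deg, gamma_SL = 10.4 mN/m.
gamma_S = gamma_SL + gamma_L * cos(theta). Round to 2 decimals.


theta_rad = 49 * pi/180 = 0.855211
gamma_S = 10.4 + 37.4 * cos(0.855211)
= 34.94 mN/m

34.94


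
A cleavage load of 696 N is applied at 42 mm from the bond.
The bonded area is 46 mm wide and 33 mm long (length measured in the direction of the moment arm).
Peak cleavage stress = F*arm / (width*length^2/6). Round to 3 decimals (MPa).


Moment = 696 * 42 = 29232 N*mm
Section modulus = 46 * 1089 / 6 = 50094 / 6 mm^3
Stress = 29232 / (50094 / 6) = 175392 / 50094
= 3.501 MPa

3.501


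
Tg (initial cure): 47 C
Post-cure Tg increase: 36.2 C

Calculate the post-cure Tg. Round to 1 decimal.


Post-cure Tg = 47 + 36.2 = 83.2 C

83.2


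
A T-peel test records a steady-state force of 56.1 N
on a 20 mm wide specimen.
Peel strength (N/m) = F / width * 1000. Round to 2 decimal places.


Peel strength = 56.1 / 20 * 1000
= 2805.00 N/m

2805.00


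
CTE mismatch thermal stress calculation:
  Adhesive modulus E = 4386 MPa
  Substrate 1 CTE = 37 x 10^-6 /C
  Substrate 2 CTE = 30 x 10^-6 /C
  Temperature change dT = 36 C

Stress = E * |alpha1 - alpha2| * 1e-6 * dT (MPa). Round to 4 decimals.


delta_alpha = |37 - 30| = 7 x 10^-6/C
Stress = 4386 * 7e-6 * 36
= 1.1053 MPa

1.1053


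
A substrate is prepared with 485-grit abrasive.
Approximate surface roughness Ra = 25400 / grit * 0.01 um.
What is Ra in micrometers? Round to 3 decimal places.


Ra = 25400 / 485 * 0.01 = 0.524 um

0.524


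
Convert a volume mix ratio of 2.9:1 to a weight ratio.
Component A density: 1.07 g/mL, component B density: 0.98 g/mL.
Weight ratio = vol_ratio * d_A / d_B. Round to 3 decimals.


= 2.9 * 1.07 / 0.98 = 3.166

3.166


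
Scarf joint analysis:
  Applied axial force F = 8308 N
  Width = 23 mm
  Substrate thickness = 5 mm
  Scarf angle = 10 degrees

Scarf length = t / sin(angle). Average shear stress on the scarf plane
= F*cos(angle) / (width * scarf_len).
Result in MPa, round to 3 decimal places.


Scarf length = 5 / sin(10 deg) = 28.7939 mm
cos(10 deg) = 0.984808
Shear = 8308 * 0.984808 / (23 * 28.7939)
= 12.354 MPa

12.354


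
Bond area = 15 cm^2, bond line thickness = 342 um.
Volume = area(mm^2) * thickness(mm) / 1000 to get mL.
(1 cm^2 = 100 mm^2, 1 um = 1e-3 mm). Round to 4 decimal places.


area_mm2 = 15 * 100 = 1500
blt_mm = 342 * 1e-3 = 0.342
vol_mm3 = 1500 * 0.342 = 513.0
vol_mL = 513.0 / 1000 = 0.5130 mL

0.5130


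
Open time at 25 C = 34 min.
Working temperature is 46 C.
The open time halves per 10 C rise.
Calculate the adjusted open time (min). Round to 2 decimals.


factor = 2^((46 - 25) / 10) = 4.2871
ot = 34 / 4.2871 = 7.93 min

7.93


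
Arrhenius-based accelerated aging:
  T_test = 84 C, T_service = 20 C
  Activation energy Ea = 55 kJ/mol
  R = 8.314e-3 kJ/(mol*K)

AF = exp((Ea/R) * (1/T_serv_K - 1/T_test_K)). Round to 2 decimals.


T_test_K = 357.15, T_serv_K = 293.15
AF = exp((55/8.314e-3) * (1/293.15 - 1/357.15))
= 57.04

57.04


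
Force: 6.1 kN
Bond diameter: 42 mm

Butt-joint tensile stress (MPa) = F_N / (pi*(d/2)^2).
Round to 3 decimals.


F_N = 6.1 * 1000 = 6100.0 N
A = pi*(21.0)^2 = 1385.4424 mm^2
stress = 6100.0 / 1385.4424 = 4.403 MPa

4.403


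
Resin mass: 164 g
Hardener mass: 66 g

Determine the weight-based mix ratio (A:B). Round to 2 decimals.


Ratio = 164 / 66 = 2.48

2.48


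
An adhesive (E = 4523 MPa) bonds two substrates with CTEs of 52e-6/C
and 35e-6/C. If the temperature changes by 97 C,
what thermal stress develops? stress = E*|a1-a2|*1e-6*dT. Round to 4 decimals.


Stress = 4523 * |52 - 35| * 1e-6 * 97
= 7.4584 MPa

7.4584


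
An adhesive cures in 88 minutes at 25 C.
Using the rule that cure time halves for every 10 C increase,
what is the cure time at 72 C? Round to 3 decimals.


Factor = 2^((72 - 25) / 10) = 25.9921
Cure time = 88 / 25.9921
= 3.386 minutes

3.386


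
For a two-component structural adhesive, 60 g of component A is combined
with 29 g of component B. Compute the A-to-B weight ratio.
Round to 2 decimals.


Weight ratio A:B = 60 / 29
= 2.07

2.07


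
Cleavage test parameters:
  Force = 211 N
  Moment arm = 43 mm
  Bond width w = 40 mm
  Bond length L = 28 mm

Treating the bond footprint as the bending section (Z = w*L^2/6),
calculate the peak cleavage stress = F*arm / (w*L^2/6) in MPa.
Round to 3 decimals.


M = 211 * 43 = 9073 N*mm
Z = 40 * 28^2 / 6 = 31360 / 6 mm^3
sigma = M / Z = 6 * 9073 / 31360 = 54438 / 31360
= 1.736 MPa

1.736


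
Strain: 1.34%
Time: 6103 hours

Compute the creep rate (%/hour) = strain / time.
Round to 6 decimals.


Creep rate = 1.34 / 6103
= 0.000220 %/h

0.000220


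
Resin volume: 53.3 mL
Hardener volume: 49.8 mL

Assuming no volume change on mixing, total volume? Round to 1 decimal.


V_total = 53.3 + 49.8 = 103.1 mL

103.1


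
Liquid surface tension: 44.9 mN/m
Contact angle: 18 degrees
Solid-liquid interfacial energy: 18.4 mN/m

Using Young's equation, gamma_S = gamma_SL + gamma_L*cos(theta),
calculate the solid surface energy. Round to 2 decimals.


gamma_S = 18.4 + 44.9 * cos(18)
= 61.10 mN/m

61.10


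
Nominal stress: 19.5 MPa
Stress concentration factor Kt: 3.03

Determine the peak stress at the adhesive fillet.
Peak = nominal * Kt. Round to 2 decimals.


Peak stress = 19.5 * 3.03
= 59.09 MPa

59.09


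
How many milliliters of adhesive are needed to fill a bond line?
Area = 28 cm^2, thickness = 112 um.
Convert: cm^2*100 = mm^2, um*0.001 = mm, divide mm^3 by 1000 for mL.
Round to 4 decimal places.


= (28 * 100) * (112 * 0.001) / 1000
= 0.3136 mL

0.3136


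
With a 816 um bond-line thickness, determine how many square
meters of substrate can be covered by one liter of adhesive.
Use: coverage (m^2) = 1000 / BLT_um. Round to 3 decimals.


Coverage = 1000 / 816 = 1.225 m^2

1.225


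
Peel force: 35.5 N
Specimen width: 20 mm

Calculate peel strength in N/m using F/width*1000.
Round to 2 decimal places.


Peel strength = 35.5 / 20 * 1000 = 1775.00 N/m

1775.00


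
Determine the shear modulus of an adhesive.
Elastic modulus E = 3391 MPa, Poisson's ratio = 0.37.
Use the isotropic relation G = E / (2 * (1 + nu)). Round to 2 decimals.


G = 3391 / (2*(1+0.37)) = 3391 / 2.74
= 1237.59 MPa

1237.59


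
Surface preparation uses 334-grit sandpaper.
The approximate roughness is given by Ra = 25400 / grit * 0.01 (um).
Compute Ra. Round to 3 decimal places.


Ra = 25400 / 334 * 0.01
= 254 / 334
= 0.760 um

0.760


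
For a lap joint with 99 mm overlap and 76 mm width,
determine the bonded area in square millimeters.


Area = 99 * 76 = 7524 mm^2

7524


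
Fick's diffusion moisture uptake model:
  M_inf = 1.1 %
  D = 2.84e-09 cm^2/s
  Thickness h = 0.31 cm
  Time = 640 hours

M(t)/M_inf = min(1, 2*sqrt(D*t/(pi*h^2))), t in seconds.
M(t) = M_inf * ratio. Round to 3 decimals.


t_sec = 640 * 3600 = 2304000
ratio = 2*sqrt(2.84e-09*2304000/(pi*0.31^2))
= min(1, 0.294438)
= 0.294438
M(t) = 1.1 * 0.294438 = 0.324 %

0.324


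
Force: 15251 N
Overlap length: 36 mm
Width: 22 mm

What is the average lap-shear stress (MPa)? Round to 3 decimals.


Average shear stress = F / (overlap * width)
= 15251 / (36 * 22)
= 19.256 MPa

19.256


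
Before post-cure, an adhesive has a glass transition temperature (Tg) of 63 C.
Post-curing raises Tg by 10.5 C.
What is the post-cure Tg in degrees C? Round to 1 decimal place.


Tg_post = Tg_base + delta_Tg
= 63 + 10.5
= 73.5 C

73.5


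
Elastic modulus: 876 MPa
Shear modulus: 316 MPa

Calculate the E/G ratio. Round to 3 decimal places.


E / G = 876 / 316 = 2.772

2.772


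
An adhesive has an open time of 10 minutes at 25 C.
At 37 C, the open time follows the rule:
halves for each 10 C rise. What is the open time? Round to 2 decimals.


Factor = 2^((37-25)/10) = 2.2974
Open time = 10 / 2.2974 = 4.35 min

4.35


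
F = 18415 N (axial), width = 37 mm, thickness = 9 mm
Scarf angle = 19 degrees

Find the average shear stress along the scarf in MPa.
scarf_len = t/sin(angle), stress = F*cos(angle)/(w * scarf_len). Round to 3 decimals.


scarf_len = 9/sin(19 deg) = 27.6440
cos(19 deg) = 0.945519
stress = 18415*0.945519/(37*27.6440) = 17.023 MPa

17.023


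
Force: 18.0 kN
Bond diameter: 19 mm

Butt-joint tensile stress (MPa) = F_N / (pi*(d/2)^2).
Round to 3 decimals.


F_N = 18.0 * 1000 = 18000.0 N
A = pi*(9.5)^2 = 283.5287 mm^2
stress = 18000.0 / 283.5287 = 63.486 MPa

63.486


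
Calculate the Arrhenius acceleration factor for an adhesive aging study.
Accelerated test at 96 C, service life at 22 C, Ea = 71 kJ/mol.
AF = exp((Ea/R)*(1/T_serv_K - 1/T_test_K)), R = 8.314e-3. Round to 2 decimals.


T_test = 369.15 K, T_serv = 295.15 K
Ea/R = 71 / 0.008314 = 8539.81
AF = exp(8539.81 * (1/295.15 - 1/369.15))
= 330.33

330.33


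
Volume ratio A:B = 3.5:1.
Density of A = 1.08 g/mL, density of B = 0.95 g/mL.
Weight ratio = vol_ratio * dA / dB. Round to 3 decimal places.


Wt ratio = 3.5 * 1.08 / 0.95
= 3.979

3.979


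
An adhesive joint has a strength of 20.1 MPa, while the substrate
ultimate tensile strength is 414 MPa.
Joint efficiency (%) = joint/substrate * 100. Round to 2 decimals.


Efficiency = 20.1 / 414 * 100
= 4.86%

4.86


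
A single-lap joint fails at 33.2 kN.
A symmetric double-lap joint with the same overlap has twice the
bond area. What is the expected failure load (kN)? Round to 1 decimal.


Double-lap load = 2 * 33.2 = 66.4 kN

66.4


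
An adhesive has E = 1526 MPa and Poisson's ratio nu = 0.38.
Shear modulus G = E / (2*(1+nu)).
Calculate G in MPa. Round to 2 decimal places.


G = 1526 / (2*(1+0.38))
= 1526 / 2.76
= 552.90 MPa

552.90


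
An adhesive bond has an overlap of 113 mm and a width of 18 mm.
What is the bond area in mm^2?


Bond area = overlap * width
= 113 * 18
= 2034 mm^2

2034


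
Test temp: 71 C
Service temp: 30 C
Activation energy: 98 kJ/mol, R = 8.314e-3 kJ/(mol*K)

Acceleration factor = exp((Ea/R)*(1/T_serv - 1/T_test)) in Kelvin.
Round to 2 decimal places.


AF = exp((98/0.008314)*(1/303.15 - 1/344.15))
= 102.75

102.75


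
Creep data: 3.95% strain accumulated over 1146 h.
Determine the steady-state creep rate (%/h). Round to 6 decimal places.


Rate = 3.95 / 1146 = 0.003447 %/h

0.003447


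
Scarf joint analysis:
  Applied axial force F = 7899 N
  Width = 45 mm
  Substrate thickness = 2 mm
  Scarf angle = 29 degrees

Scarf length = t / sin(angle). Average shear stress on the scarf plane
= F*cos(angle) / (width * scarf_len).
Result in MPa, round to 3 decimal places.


Scarf length = 2 / sin(29 deg) = 4.1253 mm
cos(29 deg) = 0.874620
Shear = 7899 * 0.874620 / (45 * 4.1253)
= 37.215 MPa

37.215


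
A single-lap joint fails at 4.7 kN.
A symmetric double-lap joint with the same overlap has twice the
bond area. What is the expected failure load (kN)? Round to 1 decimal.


Double-lap load = 2 * 4.7 = 9.4 kN

9.4


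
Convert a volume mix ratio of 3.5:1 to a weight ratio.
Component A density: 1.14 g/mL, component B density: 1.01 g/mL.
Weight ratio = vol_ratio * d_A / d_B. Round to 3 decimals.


= 3.5 * 1.14 / 1.01 = 3.950

3.950


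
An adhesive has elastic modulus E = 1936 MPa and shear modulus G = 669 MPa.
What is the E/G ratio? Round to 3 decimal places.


E/G = 1936 / 669 = 2.894

2.894


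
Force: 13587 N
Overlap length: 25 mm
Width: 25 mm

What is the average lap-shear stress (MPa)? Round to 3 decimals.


Average shear stress = F / (overlap * width)
= 13587 / (25 * 25)
= 21.739 MPa

21.739


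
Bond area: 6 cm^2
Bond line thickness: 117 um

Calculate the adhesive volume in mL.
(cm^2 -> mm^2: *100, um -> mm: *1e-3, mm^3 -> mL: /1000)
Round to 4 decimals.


V = 6*100 * 117*1e-3 / 1000
= 0.0702 mL

0.0702


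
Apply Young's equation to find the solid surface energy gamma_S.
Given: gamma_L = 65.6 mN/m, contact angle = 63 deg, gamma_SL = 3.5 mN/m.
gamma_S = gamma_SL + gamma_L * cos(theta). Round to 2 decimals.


theta_rad = 63 * pi/180 = 1.099557
gamma_S = 3.5 + 65.6 * cos(1.099557)
= 33.28 mN/m

33.28


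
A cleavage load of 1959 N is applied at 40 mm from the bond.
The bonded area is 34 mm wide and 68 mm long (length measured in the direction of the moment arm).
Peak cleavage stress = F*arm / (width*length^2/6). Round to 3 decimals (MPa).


Moment = 1959 * 40 = 78360 N*mm
Section modulus = 34 * 4624 / 6 = 157216 / 6 mm^3
Stress = 78360 / (157216 / 6) = 470160 / 157216
= 2.991 MPa

2.991


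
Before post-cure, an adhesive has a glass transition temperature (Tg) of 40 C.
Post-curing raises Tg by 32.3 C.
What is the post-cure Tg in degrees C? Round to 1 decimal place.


Tg_post = Tg_base + delta_Tg
= 40 + 32.3
= 72.3 C

72.3


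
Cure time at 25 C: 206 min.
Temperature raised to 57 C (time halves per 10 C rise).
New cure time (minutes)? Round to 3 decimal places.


Acceleration factor = 2^(32/10) = 9.1896
New time = 206 / 9.1896 = 22.417 min

22.417


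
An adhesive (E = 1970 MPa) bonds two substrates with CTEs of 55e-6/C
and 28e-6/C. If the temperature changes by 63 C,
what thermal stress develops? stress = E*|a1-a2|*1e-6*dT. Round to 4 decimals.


Stress = 1970 * |55 - 28| * 1e-6 * 63
= 3.3510 MPa

3.3510


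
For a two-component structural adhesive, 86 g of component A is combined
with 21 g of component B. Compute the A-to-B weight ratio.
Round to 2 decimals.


Weight ratio A:B = 86 / 21
= 4.10

4.10


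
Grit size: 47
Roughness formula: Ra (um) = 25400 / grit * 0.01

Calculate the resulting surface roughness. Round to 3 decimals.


Ra = 25400 / 47 * 0.01
= 5.404 um

5.404


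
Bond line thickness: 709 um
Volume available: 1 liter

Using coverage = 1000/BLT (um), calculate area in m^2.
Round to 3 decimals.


1 L = 1e6 mm^3, thickness = 709 um = 0.709 mm
Area = 1e6 / 0.709 mm^2 = (1e6 / 0.709) / 1e6 m^2 = 1000 / 709 m^2
= 1.410 m^2

1.410


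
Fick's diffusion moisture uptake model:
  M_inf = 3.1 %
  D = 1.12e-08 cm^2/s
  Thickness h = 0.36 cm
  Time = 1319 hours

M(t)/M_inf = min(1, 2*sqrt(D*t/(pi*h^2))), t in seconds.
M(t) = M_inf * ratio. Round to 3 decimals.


t_sec = 1319 * 3600 = 4748400
ratio = 2*sqrt(1.12e-08*4748400/(pi*0.36^2))
= min(1, 0.722828)
= 0.722828
M(t) = 3.1 * 0.722828 = 2.241 %

2.241


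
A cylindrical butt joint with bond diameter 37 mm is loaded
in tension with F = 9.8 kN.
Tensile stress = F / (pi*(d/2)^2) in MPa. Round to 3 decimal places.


Area = pi * (37/2)^2 = 1075.2101 mm^2
Stress = 9.8*1000 / 1075.2101
= 9.114 MPa

9.114


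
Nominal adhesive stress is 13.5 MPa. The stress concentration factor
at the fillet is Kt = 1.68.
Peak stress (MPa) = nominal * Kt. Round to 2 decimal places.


Peak = 13.5 * 1.68 = 22.68 MPa

22.68


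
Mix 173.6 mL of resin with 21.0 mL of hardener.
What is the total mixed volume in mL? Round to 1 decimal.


Total = 173.6 + 21.0 = 194.6 mL

194.6


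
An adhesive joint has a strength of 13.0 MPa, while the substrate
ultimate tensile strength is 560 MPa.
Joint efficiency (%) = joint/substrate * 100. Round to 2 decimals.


Efficiency = 13.0 / 560 * 100
= 2.32%

2.32


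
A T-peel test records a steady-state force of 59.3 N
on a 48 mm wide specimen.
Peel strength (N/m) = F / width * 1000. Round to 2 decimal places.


Peel strength = 59.3 / 48 * 1000
= 1235.42 N/m

1235.42


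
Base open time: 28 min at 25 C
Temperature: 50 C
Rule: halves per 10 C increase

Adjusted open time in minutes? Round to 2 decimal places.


Acceleration = 2^((50-25)/10) = 5.6569
Open time = 28 / 5.6569 = 4.95 min

4.95


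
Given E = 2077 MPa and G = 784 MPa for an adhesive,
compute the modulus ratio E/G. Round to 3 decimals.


E/G ratio = 2077 / 784 = 2.649

2.649


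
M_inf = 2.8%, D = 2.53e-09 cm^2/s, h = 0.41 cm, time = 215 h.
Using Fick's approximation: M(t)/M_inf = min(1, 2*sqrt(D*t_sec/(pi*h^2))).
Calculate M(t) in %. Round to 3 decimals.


t = 774000 s
ratio = min(1, 2*sqrt(2.53e-09*774000/(pi*0.1681)))
= 0.121787
M(t) = 2.8 * 0.121787 = 0.341%

0.341


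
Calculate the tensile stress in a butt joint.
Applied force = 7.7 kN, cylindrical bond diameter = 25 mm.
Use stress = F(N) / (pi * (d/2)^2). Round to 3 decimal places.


A = pi * 12.5^2 = 490.8739 mm^2
sigma = 7700.0 / 490.8739 = 15.686 MPa

15.686


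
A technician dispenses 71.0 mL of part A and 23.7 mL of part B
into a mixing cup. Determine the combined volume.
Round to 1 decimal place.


Combined volume = 71.0 + 23.7
= 94.7 mL

94.7


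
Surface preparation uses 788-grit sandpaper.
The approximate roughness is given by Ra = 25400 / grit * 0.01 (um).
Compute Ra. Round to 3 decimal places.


Ra = 25400 / 788 * 0.01
= 254 / 788
= 0.322 um

0.322


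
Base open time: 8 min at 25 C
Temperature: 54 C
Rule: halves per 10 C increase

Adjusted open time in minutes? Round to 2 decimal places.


Acceleration = 2^((54-25)/10) = 7.4643
Open time = 8 / 7.4643 = 1.07 min

1.07


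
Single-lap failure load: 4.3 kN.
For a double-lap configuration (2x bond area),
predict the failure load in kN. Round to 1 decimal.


Failure load = 4.3 * 2 = 8.6 kN

8.6


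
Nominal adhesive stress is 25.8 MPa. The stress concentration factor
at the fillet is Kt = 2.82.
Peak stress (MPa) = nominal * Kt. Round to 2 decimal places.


Peak = 25.8 * 2.82 = 72.76 MPa

72.76


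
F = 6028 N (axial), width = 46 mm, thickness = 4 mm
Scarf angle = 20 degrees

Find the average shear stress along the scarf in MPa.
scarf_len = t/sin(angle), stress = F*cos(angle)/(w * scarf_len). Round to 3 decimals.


scarf_len = 4/sin(20 deg) = 11.6952
cos(20 deg) = 0.939693
stress = 6028*0.939693/(46*11.6952) = 10.529 MPa

10.529


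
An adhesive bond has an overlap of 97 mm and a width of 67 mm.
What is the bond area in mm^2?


Bond area = overlap * width
= 97 * 67
= 6499 mm^2

6499


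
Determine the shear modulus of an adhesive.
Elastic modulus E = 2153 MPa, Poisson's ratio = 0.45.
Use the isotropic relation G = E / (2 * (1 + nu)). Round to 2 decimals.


G = 2153 / (2*(1+0.45)) = 2153 / 2.90
= 742.41 MPa

742.41


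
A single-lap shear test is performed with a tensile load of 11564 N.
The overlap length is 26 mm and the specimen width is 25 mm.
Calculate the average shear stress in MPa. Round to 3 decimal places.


Shear stress = F / (overlap * width)
= 11564 / (26 * 25)
= 11564 / 650
= 17.791 MPa

17.791


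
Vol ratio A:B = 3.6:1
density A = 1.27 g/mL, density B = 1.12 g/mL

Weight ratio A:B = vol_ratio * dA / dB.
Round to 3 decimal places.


Weight ratio = 3.6 * 1.27 / 1.12
= 4.082

4.082


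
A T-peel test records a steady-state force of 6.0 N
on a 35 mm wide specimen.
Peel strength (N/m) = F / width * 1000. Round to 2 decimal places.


Peel strength = 6.0 / 35 * 1000
= 171.43 N/m

171.43


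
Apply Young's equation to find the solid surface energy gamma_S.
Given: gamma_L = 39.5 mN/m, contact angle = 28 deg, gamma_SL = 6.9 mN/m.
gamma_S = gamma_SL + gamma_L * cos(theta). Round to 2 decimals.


theta_rad = 28 * pi/180 = 0.488692
gamma_S = 6.9 + 39.5 * cos(0.488692)
= 41.78 mN/m

41.78


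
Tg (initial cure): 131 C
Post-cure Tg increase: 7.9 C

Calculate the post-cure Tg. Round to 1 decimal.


Post-cure Tg = 131 + 7.9 = 138.9 C

138.9
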